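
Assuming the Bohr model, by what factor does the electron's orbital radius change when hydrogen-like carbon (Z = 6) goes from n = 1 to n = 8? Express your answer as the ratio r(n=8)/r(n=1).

r ∝ Z^-1 · n^2; with Z fixed, r ∝ n^2.
r(n=8)/r(n=1) = (8/1)^2 = 64

64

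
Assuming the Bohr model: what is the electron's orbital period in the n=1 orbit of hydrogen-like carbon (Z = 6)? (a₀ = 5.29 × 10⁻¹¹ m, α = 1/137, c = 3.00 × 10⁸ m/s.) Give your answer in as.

4.22 as

r = n²a₀/Z = 1²·5.29 × 10⁻¹¹/6 = 8.82 × 10⁻¹² m
v = Zαc/n = 6·0.00730·3.00 × 10⁸/1 = 1.31 × 10⁷ m/s
T = 2πr/v = 4.22 × 10⁻¹⁸ s = 4.22 as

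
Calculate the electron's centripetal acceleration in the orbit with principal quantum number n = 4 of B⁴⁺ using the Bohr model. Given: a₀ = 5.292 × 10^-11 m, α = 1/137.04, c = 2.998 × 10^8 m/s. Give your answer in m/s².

r = n²a₀/Z = 1.693 × 10^-10 m, v = Zαc/n = 2.735 × 10^6 m/s
a = v²/r = (2.735 × 10^6)² / 1.693 × 10^-10 = 4.416 × 10^22 m/s²

4.416 × 10^22 m/s²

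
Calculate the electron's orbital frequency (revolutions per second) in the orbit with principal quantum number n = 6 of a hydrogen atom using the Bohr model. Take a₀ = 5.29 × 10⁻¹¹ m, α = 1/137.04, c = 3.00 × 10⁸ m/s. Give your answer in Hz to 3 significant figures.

3.05 × 10¹³ Hz

r = n²a₀/Z = 1.90 × 10⁻⁹ m, v = Zαc/n = 3.65 × 10⁵ m/s
f = v/(2πr) = 3.05 × 10¹³ Hz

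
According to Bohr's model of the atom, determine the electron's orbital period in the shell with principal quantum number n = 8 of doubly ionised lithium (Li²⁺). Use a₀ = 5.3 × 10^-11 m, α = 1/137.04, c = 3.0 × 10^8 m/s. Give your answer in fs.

r = n²a₀/Z = 8²·5.3 × 10^-11/3 = 1.1 × 10^-9 m
v = Zαc/n = 3·0.0073·3.0 × 10^8/8 = 8.2 × 10^5 m/s
T = 2πr/v = 8.7 × 10^-15 s = 8.7 fs

8.7 fs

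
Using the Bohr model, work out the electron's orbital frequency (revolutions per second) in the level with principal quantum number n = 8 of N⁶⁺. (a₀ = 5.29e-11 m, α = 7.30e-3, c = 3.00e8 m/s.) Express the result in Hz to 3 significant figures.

6.31e14 Hz

r = n²a₀/Z = 4.84e-10 m, v = Zαc/n = 1.92e6 m/s
f = v/(2πr) = 6.31e14 Hz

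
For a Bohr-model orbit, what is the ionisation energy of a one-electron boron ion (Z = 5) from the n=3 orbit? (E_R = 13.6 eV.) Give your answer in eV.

37.8 eV

E_n = −E_R·Z²/n² = −13.6 × 5²/3² eV = -37.8 eV
Ionisation energy = −E_n = 37.8 eV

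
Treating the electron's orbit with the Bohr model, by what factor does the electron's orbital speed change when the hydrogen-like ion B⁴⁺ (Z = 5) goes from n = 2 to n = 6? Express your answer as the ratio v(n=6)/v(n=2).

v ∝ Z^1 · n^-1; with Z fixed, v ∝ n^-1.
v(n=6)/v(n=2) = (6/2)^-1 = 1/3

1/3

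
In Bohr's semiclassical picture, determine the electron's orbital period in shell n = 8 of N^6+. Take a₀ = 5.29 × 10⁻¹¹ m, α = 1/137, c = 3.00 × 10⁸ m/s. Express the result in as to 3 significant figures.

r = n²a₀/Z = 8²·5.29 × 10⁻¹¹/7 = 4.84 × 10⁻¹⁰ m
v = Zαc/n = 7·0.00730·3.00 × 10⁸/8 = 1.92 × 10⁶ m/s
T = 2πr/v = 1.59 × 10⁻¹⁵ s = 1590 as

1590 as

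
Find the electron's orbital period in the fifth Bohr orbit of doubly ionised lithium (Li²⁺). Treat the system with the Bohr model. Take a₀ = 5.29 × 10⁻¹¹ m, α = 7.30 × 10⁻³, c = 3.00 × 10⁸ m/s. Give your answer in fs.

2.11 fs

r = n²a₀/Z = 5²·5.29 × 10⁻¹¹/3 = 4.41 × 10⁻¹⁰ m
v = Zαc/n = 3·0.00730·3.00 × 10⁸/5 = 1.31 × 10⁶ m/s
T = 2πr/v = 2.11 × 10⁻¹⁵ s = 2.11 fs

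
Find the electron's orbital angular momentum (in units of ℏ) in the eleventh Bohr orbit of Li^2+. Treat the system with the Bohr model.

11

L_n = nℏ, so L/ℏ = n = 11.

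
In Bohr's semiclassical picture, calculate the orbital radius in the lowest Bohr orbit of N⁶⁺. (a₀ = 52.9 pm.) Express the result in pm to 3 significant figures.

7.56 pm

r_n = n²a₀/Z = 1² × 52.9 / 7
    = 1 × 52.9 / 7 = 7.56 pm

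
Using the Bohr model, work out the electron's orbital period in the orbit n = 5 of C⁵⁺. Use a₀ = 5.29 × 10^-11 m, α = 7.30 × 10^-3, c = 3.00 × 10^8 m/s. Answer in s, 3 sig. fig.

5.27 × 10^-16 s

r = n²a₀/Z = 5²·5.29 × 10^-11/6 = 2.20 × 10^-10 m
v = Zαc/n = 6·0.00730·3.00 × 10^8/5 = 2.63 × 10^6 m/s
T = 2πr/v = 5.27 × 10^-16 s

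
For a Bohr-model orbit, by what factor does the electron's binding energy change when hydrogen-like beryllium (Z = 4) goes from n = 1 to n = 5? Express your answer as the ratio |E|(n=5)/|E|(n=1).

|E| ∝ Z^2 · n^-2; with Z fixed, |E| ∝ n^-2.
|E|(n=5)/|E|(n=1) = (5/1)^-2 = 1/25

1/25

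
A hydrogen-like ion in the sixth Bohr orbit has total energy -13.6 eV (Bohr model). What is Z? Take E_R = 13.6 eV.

6

E_n = −E_R Z²/n² ⇒ Z² = −E_n n²/E_R = 13.6 × 6² / 13.6 ≈ 36.00
Z = 6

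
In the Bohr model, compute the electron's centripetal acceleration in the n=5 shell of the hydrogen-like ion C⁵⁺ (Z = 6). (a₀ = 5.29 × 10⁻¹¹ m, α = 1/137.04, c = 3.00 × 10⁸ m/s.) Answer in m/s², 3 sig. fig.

r = n²a₀/Z = 2.20 × 10⁻¹⁰ m, v = Zαc/n = 2.63 × 10⁶ m/s
a = v²/r = (2.63 × 10⁶)² / 2.20 × 10⁻¹⁰ = 3.13 × 10²² m/s²

3.13 × 10²² m/s²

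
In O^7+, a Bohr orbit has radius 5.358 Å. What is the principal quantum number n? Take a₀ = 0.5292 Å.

9

r_n = n²a₀/Z ⇒ n² = rZ/a₀ = 5.358 × 8 / 0.5292 ≈ 81.00
n = 9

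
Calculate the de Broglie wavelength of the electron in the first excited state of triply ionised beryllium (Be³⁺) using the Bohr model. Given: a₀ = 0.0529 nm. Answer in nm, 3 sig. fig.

The Bohr quantisation condition is nλ = 2πr_n.
r_n = n²a₀/Z = 0.0529 nm
λ = 2πr_n/n = 2π·0.0529/2 = 0.166 nm

0.166 nm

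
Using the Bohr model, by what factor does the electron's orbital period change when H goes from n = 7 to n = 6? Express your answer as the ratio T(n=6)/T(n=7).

216/343

T ∝ Z^-2 · n^3; with Z fixed, T ∝ n^3.
T(n=6)/T(n=7) = (6/7)^3 = 216/343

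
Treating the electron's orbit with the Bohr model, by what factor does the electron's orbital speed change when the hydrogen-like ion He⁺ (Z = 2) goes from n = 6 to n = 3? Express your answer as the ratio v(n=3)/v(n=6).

2

v ∝ Z^1 · n^-1; with Z fixed, v ∝ n^-1.
v(n=3)/v(n=6) = (3/6)^-1 = 2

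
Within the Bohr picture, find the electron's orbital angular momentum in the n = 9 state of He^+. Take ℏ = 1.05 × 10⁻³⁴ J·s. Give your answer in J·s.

L_n = nℏ = 9 × 1.05 × 10⁻³⁴ = 9.45 × 10⁻³⁴ J·s

9.45 × 10⁻³⁴ J·s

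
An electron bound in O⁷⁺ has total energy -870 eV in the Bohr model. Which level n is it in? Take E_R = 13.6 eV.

E_n = −E_R Z²/n² ⇒ n² = E_R Z²/(−E_n) = 13.6 × 8² / 870 ≈ 1.00
n = 1

1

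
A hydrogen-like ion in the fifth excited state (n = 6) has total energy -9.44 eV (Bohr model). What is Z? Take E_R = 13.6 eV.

E_n = −E_R Z²/n² ⇒ Z² = −E_n n²/E_R = 9.44 × 6² / 13.6 ≈ 24.99
Z = 5

5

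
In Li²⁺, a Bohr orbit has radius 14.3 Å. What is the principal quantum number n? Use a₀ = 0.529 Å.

9

r_n = n²a₀/Z ⇒ n² = rZ/a₀ = 14.3 × 3 / 0.529 ≈ 81.10
n = 9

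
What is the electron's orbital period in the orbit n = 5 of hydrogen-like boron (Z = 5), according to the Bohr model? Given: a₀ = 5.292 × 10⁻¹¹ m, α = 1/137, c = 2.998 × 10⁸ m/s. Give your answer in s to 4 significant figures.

r = n²a₀/Z = 5²·5.292 × 10⁻¹¹/5 = 2.646 × 10⁻¹⁰ m
v = Zαc/n = 5·0.007299·2.998 × 10⁸/5 = 2.188 × 10⁶ m/s
T = 2πr/v = 7.597 × 10⁻¹⁶ s

7.597 × 10⁻¹⁶ s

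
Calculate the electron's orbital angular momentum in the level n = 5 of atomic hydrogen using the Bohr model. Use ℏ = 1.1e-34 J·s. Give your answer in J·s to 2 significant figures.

L_n = nℏ = 5 × 1.1e-34 = 5.5e-34 J·s

5.5e-34 J·s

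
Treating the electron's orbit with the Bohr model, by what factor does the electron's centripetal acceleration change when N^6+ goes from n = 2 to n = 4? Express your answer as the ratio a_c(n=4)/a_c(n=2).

a_c ∝ Z^3 · n^-4; with Z fixed, a_c ∝ n^-4.
a_c(n=4)/a_c(n=2) = (4/2)^-4 = 1/16

1/16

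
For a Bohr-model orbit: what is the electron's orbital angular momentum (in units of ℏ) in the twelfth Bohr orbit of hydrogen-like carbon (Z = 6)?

L_n = nℏ, so L/ℏ = n = 12.

12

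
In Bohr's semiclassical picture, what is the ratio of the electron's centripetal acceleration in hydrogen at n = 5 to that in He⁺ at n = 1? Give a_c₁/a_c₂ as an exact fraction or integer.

a_c ∝ Z^3 · n^-4
a_c₁/a_c₂ = (1/2)^3 · (5/1)^-4 = 1/5000

1/5000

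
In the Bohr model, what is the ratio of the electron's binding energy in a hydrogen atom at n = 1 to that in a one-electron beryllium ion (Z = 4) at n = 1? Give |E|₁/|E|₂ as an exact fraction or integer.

1/16

|E| ∝ Z^2 · n^-2
|E|₁/|E|₂ = (1/4)^2 · (1/1)^-2 = 1/16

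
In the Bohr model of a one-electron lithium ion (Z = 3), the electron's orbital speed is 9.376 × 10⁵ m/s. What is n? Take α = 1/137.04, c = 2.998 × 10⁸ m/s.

v_n = Zαc/n ⇒ n = Zαc/v = 3 × 0.007297 × 2.998 × 10⁸ / 9.376 × 10⁵ ≈ 7.00
n = 7

7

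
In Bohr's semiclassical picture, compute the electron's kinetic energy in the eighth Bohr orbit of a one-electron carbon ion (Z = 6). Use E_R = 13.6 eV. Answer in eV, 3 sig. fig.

7.65 eV

For a Coulomb orbit the virial theorem gives K = −E_n.
E_n = −E_R·Z²/n², so K = E_R·Z²/n² = 13.6 × 6²/8² = 7.65 eV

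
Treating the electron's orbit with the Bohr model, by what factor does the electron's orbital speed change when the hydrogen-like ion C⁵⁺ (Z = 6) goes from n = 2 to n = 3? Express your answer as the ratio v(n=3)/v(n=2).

v ∝ Z^1 · n^-1; with Z fixed, v ∝ n^-1.
v(n=3)/v(n=2) = (3/2)^-1 = 2/3

2/3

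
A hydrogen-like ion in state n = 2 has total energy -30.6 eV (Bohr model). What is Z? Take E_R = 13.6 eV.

3

E_n = −E_R Z²/n² ⇒ Z² = −E_n n²/E_R = 30.6 × 2² / 13.6 ≈ 9.00
Z = 3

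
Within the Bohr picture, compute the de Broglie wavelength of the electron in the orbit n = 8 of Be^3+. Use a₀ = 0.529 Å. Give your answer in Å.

6.65 Å

The Bohr quantisation condition is nλ = 2πr_n.
r_n = n²a₀/Z = 8.46 Å
λ = 2πr_n/n = 2π·8.46/8 = 6.65 Å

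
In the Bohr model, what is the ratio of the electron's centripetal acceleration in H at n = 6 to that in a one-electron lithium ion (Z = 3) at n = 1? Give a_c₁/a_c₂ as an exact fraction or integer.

1/34992

a_c ∝ Z^3 · n^-4
a_c₁/a_c₂ = (1/3)^3 · (6/1)^-4 = 1/34992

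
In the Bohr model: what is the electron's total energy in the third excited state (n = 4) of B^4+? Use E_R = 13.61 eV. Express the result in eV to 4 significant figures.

E_n = −E_R·Z²/n² = −13.61 × 5²/4² = -21.27 eV

-21.27 eV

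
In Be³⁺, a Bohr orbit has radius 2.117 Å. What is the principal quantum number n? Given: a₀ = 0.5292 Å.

r_n = n²a₀/Z ⇒ n² = rZ/a₀ = 2.117 × 4 / 0.5292 ≈ 16.00
n = 4

4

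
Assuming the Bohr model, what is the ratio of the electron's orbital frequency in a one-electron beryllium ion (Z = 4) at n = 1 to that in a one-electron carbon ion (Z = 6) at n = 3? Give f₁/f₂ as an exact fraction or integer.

f ∝ Z^2 · n^-3
f₁/f₂ = (4/6)^2 · (1/3)^-3 = 12

12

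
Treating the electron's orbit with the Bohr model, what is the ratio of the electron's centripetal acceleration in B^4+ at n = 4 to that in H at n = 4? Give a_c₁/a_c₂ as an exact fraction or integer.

a_c ∝ Z^3 · n^-4
a_c₁/a_c₂ = (5/1)^3 · (4/4)^-4 = 125

125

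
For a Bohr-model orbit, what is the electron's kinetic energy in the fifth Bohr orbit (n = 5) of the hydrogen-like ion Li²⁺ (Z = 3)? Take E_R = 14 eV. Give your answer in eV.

5.0 eV

For a Coulomb orbit the virial theorem gives K = −E_n.
E_n = −E_R·Z²/n², so K = E_R·Z²/n² = 14 × 3²/5² = 5.0 eV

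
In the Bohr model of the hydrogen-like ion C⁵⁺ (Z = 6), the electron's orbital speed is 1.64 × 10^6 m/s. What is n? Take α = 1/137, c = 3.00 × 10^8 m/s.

v_n = Zαc/n ⇒ n = Zαc/v = 6 × 0.00730 × 3.00 × 10^8 / 1.64 × 10^6 ≈ 8.01
n = 8

8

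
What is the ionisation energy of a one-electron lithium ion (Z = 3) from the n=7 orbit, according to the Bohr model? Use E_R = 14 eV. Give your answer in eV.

E_n = −E_R·Z²/n² = −14 × 3²/7² eV = -2.6 eV
Ionisation energy = −E_n = 2.6 eV

2.6 eV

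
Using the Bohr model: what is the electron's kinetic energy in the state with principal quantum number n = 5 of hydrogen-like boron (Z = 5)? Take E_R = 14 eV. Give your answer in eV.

14 eV

For a Coulomb orbit the virial theorem gives K = −E_n.
E_n = −E_R·Z²/n², so K = E_R·Z²/n² = 14 × 5²/5² = 14 eV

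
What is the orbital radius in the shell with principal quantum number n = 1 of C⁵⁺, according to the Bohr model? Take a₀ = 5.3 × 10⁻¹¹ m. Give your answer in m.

r_n = n²a₀/Z = 1² × 5.3 × 10⁻¹¹ / 6
    = 1 × 5.3 × 10⁻¹¹ / 6 = 8.8 × 10⁻¹² m

8.8 × 10⁻¹² m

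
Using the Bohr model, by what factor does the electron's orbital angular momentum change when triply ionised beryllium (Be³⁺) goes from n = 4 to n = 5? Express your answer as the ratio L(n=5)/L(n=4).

5/4

L = nℏ depends only on n, so L ∝ n.
L(n=5)/L(n=4) = (5/4)^1 = 5/4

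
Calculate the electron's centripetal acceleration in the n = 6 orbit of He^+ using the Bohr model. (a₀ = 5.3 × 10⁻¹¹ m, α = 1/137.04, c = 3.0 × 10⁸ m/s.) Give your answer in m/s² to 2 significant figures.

r = n²a₀/Z = 9.5 × 10⁻¹⁰ m, v = Zαc/n = 7.3 × 10⁵ m/s
a = v²/r = (7.3 × 10⁵)² / 9.5 × 10⁻¹⁰ = 5.6 × 10²⁰ m/s²

5.6 × 10²⁰ m/s²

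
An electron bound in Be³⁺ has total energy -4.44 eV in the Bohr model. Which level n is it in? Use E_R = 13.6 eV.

7

E_n = −E_R Z²/n² ⇒ n² = E_R Z²/(−E_n) = 13.6 × 4² / 4.44 ≈ 49.01
n = 7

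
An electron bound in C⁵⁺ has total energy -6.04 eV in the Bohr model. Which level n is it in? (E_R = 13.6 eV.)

9

E_n = −E_R Z²/n² ⇒ n² = E_R Z²/(−E_n) = 13.6 × 6² / 6.04 ≈ 81.06
n = 9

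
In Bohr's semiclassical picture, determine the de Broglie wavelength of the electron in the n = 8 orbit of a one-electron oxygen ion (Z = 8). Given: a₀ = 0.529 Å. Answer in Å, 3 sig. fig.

3.32 Å

The Bohr quantisation condition is nλ = 2πr_n.
r_n = n²a₀/Z = 4.23 Å
λ = 2πr_n/n = 2π·4.23/8 = 3.32 Å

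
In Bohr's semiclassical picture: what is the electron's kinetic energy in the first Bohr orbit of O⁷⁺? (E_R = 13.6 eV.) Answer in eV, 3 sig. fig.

For a Coulomb orbit the virial theorem gives K = −E_n.
E_n = −E_R·Z²/n², so K = E_R·Z²/n² = 13.6 × 8²/1² = 870 eV

870 eV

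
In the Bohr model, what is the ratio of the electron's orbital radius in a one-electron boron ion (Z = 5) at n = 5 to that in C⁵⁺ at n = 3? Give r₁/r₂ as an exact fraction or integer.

r ∝ Z^-1 · n^2
r₁/r₂ = (5/6)^-1 · (5/3)^2 = 10/3

10/3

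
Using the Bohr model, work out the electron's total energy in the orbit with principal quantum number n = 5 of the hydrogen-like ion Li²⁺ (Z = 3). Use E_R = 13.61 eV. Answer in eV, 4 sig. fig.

-4.900 eV

E_n = −E_R·Z²/n² = −13.61 × 3²/5² = -4.900 eV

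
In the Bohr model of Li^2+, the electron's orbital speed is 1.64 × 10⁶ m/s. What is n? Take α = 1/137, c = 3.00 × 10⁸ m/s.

4

v_n = Zαc/n ⇒ n = Zαc/v = 3 × 0.00730 × 3.00 × 10⁸ / 1.64 × 10⁶ ≈ 4.01
n = 4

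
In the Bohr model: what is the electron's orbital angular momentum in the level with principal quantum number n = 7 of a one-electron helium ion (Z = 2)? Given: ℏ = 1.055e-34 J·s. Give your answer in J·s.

L_n = nℏ = 7 × 1.055e-34 = 7.385e-34 J·s

7.385e-34 J·s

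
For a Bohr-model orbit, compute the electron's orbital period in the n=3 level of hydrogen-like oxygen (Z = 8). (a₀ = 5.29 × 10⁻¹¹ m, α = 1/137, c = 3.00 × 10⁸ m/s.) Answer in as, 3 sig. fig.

64.0 as

r = n²a₀/Z = 3²·5.29 × 10⁻¹¹/8 = 5.95 × 10⁻¹¹ m
v = Zαc/n = 8·0.00730·3.00 × 10⁸/3 = 5.84 × 10⁶ m/s
T = 2πr/v = 6.40 × 10⁻¹⁷ s = 64.0 as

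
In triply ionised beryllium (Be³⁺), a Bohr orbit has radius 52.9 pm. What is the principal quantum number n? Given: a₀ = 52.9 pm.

2

r_n = n²a₀/Z ⇒ n² = rZ/a₀ = 52.9 × 4 / 52.9 ≈ 4.00
n = 2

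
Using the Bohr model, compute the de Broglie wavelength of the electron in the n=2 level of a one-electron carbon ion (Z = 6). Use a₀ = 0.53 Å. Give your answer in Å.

1.1 Å

The Bohr quantisation condition is nλ = 2πr_n.
r_n = n²a₀/Z = 0.35 Å
λ = 2πr_n/n = 2π·0.35/2 = 1.1 Å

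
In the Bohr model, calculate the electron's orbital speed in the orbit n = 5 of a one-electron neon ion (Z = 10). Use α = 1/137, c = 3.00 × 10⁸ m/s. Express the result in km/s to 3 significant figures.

4380 km/s

v_n = Zαc/n = 10 × 0.00730 × 3.00 × 10⁸ / 5
    = 4380 km/s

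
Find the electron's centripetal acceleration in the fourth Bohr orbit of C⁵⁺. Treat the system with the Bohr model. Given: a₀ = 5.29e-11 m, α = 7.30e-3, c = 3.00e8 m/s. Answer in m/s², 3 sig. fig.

r = n²a₀/Z = 1.41e-10 m, v = Zαc/n = 3.29e6 m/s
a = v²/r = (3.29e6)² / 1.41e-10 = 7.65e22 m/s²

7.65e22 m/s²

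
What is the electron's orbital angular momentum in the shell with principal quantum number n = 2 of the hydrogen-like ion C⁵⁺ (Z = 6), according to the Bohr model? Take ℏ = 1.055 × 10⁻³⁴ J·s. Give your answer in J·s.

L_n = nℏ = 2 × 1.055 × 10⁻³⁴ = 2.110 × 10⁻³⁴ J·s

2.110 × 10⁻³⁴ J·s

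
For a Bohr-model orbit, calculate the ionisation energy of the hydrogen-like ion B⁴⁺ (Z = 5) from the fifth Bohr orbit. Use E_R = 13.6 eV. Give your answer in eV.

13.6 eV

E_n = −E_R·Z²/n² = −13.6 × 5²/5² eV = -13.6 eV
Ionisation energy = −E_n = 13.6 eV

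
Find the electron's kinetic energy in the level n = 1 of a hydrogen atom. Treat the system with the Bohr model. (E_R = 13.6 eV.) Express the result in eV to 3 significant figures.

13.6 eV

For a Coulomb orbit the virial theorem gives K = −E_n.
E_n = −E_R·Z²/n², so K = E_R·Z²/n² = 13.6 × 1²/1² = 13.6 eV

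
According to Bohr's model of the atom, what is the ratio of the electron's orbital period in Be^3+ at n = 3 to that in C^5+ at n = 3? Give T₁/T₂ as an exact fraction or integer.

9/4

T ∝ Z^-2 · n^3
T₁/T₂ = (4/6)^-2 · (3/3)^3 = 9/4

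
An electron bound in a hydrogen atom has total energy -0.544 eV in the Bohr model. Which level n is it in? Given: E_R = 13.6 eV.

E_n = −E_R Z²/n² ⇒ n² = E_R Z²/(−E_n) = 13.6 × 1² / 0.544 ≈ 25.00
n = 5

5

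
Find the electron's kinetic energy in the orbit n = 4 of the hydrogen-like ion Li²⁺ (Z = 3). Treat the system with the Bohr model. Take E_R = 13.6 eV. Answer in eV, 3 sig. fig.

For a Coulomb orbit the virial theorem gives K = −E_n.
E_n = −E_R·Z²/n², so K = E_R·Z²/n² = 13.6 × 3²/4² = 7.65 eV

7.65 eV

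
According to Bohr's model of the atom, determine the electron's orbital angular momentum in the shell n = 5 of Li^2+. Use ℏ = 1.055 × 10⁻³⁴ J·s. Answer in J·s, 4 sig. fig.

L_n = nℏ = 5 × 1.055 × 10⁻³⁴ = 5.275 × 10⁻³⁴ J·s

5.275 × 10⁻³⁴ J·s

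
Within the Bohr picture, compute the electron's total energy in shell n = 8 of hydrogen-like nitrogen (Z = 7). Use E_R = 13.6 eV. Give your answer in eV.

E_n = −E_R·Z²/n² = −13.6 × 7²/8² = -10.4 eV

-10.4 eV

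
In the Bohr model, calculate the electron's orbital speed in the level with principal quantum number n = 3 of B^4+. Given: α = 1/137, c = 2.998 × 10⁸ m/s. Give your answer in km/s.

3647 km/s

v_n = Zαc/n = 5 × 0.007299 × 2.998 × 10⁸ / 3
    = 3647 km/s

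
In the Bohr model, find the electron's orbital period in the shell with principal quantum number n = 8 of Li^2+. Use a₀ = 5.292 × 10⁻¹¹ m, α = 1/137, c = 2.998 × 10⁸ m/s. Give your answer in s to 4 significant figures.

r = n²a₀/Z = 8²·5.292 × 10⁻¹¹/3 = 1.129 × 10⁻⁹ m
v = Zαc/n = 3·0.007299·2.998 × 10⁸/8 = 8.206 × 10⁵ m/s
T = 2πr/v = 8.644 × 10⁻¹⁵ s

8.644 × 10⁻¹⁵ s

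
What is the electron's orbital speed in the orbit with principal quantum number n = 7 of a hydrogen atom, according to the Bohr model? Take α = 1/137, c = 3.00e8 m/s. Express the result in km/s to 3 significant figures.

v_n = Zαc/n = 1 × 0.00730 × 3.00e8 / 7
    = 313 km/s

313 km/s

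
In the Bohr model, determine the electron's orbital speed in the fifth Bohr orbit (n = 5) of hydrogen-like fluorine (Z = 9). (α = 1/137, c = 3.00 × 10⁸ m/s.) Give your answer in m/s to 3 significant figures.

3.94 × 10⁶ m/s

v_n = Zαc/n = 9 × 0.00730 × 3.00 × 10⁸ / 5
    = 3.94 × 10⁶ m/s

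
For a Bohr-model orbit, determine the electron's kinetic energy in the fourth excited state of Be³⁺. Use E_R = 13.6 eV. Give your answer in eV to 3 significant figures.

For a Coulomb orbit the virial theorem gives K = −E_n.
E_n = −E_R·Z²/n², so K = E_R·Z²/n² = 13.6 × 4²/5² = 8.70 eV

8.70 eV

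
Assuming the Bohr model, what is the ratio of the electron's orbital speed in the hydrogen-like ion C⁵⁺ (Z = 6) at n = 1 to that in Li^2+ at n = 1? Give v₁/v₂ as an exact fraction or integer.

v ∝ Z^1 · n^-1
v₁/v₂ = (6/3)^1 · (1/1)^-1 = 2

2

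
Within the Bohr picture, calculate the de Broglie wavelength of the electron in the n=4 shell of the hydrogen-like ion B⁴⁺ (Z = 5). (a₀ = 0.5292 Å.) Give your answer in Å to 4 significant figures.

The Bohr quantisation condition is nλ = 2πr_n.
r_n = n²a₀/Z = 1.693 Å
λ = 2πr_n/n = 2π·1.693/4 = 2.660 Å

2.660 Å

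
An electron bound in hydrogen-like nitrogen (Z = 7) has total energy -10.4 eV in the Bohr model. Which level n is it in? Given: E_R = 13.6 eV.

8

E_n = −E_R Z²/n² ⇒ n² = E_R Z²/(−E_n) = 13.6 × 7² / 10.4 ≈ 64.08
n = 8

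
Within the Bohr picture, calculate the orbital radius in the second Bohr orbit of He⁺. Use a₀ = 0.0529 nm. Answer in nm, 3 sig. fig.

r_n = n²a₀/Z = 2² × 0.0529 / 2
    = 4 × 0.0529 / 2 = 0.106 nm

0.106 nm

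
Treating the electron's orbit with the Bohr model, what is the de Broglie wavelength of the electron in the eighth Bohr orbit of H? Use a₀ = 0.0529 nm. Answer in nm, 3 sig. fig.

The Bohr quantisation condition is nλ = 2πr_n.
r_n = n²a₀/Z = 3.39 nm
λ = 2πr_n/n = 2π·3.39/8 = 2.66 nm

2.66 nm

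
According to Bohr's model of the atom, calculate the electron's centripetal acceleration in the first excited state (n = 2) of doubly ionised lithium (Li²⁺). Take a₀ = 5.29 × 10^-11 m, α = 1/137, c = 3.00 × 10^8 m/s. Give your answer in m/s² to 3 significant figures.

r = n²a₀/Z = 7.05 × 10^-11 m, v = Zαc/n = 3.28 × 10^6 m/s
a = v²/r = (3.28 × 10^6)² / 7.05 × 10^-11 = 1.53 × 10^23 m/s²

1.53 × 10^23 m/s²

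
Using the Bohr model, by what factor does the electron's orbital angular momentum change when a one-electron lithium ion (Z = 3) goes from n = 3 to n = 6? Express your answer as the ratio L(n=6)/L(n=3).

L = nℏ depends only on n, so L ∝ n.
L(n=6)/L(n=3) = (6/3)^1 = 2

2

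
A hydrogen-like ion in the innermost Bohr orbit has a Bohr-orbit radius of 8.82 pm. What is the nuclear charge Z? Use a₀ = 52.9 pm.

6

r_n = n²a₀/Z ⇒ Z = n²a₀/r = 1² × 52.9 / 8.82 ≈ 6.00
Z = 6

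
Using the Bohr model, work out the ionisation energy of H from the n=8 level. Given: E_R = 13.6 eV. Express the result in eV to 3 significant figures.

E_n = −E_R·Z²/n² = −13.6 × 1²/8² eV = -0.212 eV
Ionisation energy = −E_n = 0.212 eV

0.212 eV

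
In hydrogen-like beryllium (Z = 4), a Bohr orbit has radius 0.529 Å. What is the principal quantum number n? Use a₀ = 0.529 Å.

r_n = n²a₀/Z ⇒ n² = rZ/a₀ = 0.529 × 4 / 0.529 ≈ 4.00
n = 2

2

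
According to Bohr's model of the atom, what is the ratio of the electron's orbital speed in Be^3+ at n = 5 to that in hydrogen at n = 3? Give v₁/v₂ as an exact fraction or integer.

v ∝ Z^1 · n^-1
v₁/v₂ = (4/1)^1 · (5/3)^-1 = 12/5

12/5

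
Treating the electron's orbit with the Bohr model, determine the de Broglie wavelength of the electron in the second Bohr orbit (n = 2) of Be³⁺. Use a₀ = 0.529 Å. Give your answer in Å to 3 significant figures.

The Bohr quantisation condition is nλ = 2πr_n.
r_n = n²a₀/Z = 0.529 Å
λ = 2πr_n/n = 2π·0.529/2 = 1.66 Å

1.66 Å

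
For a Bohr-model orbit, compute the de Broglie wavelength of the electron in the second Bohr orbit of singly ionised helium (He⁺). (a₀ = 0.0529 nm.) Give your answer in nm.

0.332 nm

The Bohr quantisation condition is nλ = 2πr_n.
r_n = n²a₀/Z = 0.106 nm
λ = 2πr_n/n = 2π·0.106/2 = 0.332 nm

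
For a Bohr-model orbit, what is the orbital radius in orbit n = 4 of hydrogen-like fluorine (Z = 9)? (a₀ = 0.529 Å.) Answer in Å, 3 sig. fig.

r_n = n²a₀/Z = 4² × 0.529 / 9
    = 16 × 0.529 / 9 = 0.940 Å

0.940 Å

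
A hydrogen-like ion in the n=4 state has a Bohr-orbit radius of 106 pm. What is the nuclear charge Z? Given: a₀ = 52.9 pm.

8

r_n = n²a₀/Z ⇒ Z = n²a₀/r = 4² × 52.9 / 106 ≈ 7.98
Z = 8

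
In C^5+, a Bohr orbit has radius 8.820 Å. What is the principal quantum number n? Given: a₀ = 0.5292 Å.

r_n = n²a₀/Z ⇒ n² = rZ/a₀ = 8.820 × 6 / 0.5292 ≈ 100.00
n = 10

10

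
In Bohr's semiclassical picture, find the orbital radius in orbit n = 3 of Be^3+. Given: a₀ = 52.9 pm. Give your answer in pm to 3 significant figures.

r_n = n²a₀/Z = 3² × 52.9 / 4
    = 9 × 52.9 / 4 = 119 pm

119 pm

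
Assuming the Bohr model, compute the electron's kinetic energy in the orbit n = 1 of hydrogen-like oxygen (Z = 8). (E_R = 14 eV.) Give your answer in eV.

For a Coulomb orbit the virial theorem gives K = −E_n.
E_n = −E_R·Z²/n², so K = E_R·Z²/n² = 14 × 8²/1² = 900 eV

900 eV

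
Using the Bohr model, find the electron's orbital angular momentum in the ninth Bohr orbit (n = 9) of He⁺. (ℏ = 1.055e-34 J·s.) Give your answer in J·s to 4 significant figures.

L_n = nℏ = 9 × 1.055e-34 = 9.495e-34 J·s

9.495e-34 J·s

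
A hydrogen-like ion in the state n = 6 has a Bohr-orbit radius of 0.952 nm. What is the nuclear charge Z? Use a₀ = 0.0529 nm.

2

r_n = n²a₀/Z ⇒ Z = n²a₀/r = 6² × 0.0529 / 0.952 ≈ 2.00
Z = 2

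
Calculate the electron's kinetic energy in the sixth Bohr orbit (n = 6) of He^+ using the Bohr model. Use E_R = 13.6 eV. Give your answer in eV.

1.51 eV

For a Coulomb orbit the virial theorem gives K = −E_n.
E_n = −E_R·Z²/n², so K = E_R·Z²/n² = 13.6 × 2²/6² = 1.51 eV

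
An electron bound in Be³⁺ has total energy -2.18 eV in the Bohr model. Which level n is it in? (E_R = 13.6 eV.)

E_n = −E_R Z²/n² ⇒ n² = E_R Z²/(−E_n) = 13.6 × 4² / 2.18 ≈ 99.82
n = 10

10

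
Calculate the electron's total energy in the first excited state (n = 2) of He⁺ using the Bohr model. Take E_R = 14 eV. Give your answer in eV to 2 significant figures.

E_n = −E_R·Z²/n² = −14 × 2²/2² = -14 eV

-14 eV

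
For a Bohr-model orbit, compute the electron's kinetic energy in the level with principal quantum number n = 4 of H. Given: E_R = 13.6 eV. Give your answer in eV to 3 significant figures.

For a Coulomb orbit the virial theorem gives K = −E_n.
E_n = −E_R·Z²/n², so K = E_R·Z²/n² = 13.6 × 1²/4² = 0.850 eV

0.850 eV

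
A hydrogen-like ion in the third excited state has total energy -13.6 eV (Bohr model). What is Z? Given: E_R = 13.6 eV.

E_n = −E_R Z²/n² ⇒ Z² = −E_n n²/E_R = 13.6 × 4² / 13.6 ≈ 16.00
Z = 4

4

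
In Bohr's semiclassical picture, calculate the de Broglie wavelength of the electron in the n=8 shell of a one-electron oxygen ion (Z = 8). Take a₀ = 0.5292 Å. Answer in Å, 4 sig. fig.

The Bohr quantisation condition is nλ = 2πr_n.
r_n = n²a₀/Z = 4.234 Å
λ = 2πr_n/n = 2π·4.234/8 = 3.325 Å

3.325 Å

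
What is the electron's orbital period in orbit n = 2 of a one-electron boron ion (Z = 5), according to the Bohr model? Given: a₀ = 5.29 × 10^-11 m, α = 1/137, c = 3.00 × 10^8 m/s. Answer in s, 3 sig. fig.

r = n²a₀/Z = 2²·5.29 × 10^-11/5 = 4.23 × 10^-11 m
v = Zαc/n = 5·0.00730·3.00 × 10^8/2 = 5.47 × 10^6 m/s
T = 2πr/v = 4.86 × 10^-17 s

4.86 × 10^-17 s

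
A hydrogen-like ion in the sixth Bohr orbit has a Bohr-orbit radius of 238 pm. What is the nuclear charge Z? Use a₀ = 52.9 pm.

8

r_n = n²a₀/Z ⇒ Z = n²a₀/r = 6² × 52.9 / 238 ≈ 8.00
Z = 8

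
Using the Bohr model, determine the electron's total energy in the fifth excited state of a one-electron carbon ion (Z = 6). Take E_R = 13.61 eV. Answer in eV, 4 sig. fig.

-13.61 eV

E_n = −E_R·Z²/n² = −13.61 × 6²/6² = -13.61 eV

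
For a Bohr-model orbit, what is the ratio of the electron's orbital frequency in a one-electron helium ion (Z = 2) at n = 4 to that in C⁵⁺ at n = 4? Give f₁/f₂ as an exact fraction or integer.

1/9

f ∝ Z^2 · n^-3
f₁/f₂ = (2/6)^2 · (4/4)^-3 = 1/9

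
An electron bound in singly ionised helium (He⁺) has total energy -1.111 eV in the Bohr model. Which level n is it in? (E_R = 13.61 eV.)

E_n = −E_R Z²/n² ⇒ n² = E_R Z²/(−E_n) = 13.61 × 2² / 1.111 ≈ 49.00
n = 7

7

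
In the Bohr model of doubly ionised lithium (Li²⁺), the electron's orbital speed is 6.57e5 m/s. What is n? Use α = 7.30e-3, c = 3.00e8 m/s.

10

v_n = Zαc/n ⇒ n = Zαc/v = 3 × 0.00730 × 3.00e8 / 6.57e5 ≈ 10.00
n = 10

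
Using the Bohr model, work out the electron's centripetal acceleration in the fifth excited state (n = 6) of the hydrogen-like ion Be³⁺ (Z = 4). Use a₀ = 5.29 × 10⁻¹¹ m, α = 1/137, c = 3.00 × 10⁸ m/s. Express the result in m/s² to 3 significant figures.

r = n²a₀/Z = 4.76 × 10⁻¹⁰ m, v = Zαc/n = 1.46 × 10⁶ m/s
a = v²/r = (1.46 × 10⁶)² / 4.76 × 10⁻¹⁰ = 4.48 × 10²¹ m/s²

4.48 × 10²¹ m/s²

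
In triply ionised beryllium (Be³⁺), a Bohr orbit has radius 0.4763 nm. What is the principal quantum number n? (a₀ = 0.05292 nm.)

6

r_n = n²a₀/Z ⇒ n² = rZ/a₀ = 0.4763 × 4 / 0.05292 ≈ 36.00
n = 6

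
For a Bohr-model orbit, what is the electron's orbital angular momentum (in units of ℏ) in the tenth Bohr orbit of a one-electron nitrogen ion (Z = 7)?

L_n = nℏ, so L/ℏ = n = 10.

10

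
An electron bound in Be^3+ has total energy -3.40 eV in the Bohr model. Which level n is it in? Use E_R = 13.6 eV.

E_n = −E_R Z²/n² ⇒ n² = E_R Z²/(−E_n) = 13.6 × 4² / 3.40 ≈ 64.00
n = 8

8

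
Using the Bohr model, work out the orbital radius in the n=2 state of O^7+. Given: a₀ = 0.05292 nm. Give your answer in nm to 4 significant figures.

0.02646 nm

r_n = n²a₀/Z = 2² × 0.05292 / 8
    = 4 × 0.05292 / 8 = 0.02646 nm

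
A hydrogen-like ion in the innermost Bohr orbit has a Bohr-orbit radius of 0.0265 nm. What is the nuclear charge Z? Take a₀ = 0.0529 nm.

2

r_n = n²a₀/Z ⇒ Z = n²a₀/r = 1² × 0.0529 / 0.0265 ≈ 2.00
Z = 2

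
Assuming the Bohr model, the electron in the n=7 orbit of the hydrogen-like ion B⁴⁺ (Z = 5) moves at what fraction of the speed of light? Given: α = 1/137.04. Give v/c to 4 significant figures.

0.005212

v_n = Zαc/n, so v/c = Zα/n = 5 × 0.007297 / 7 = 0.005212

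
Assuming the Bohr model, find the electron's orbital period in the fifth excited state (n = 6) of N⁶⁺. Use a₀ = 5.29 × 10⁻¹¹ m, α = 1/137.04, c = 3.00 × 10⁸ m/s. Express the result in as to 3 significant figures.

669 as

r = n²a₀/Z = 6²·5.29 × 10⁻¹¹/7 = 2.72 × 10⁻¹⁰ m
v = Zαc/n = 7·0.00730·3.00 × 10⁸/6 = 2.55 × 10⁶ m/s
T = 2πr/v = 6.69 × 10⁻¹⁶ s = 669 as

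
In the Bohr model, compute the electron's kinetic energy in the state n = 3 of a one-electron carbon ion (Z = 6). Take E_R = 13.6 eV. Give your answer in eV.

For a Coulomb orbit the virial theorem gives K = −E_n.
E_n = −E_R·Z²/n², so K = E_R·Z²/n² = 13.6 × 6²/3² = 54.4 eV

54.4 eV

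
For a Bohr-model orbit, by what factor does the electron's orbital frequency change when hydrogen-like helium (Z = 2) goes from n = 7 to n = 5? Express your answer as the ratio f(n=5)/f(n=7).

f ∝ Z^2 · n^-3; with Z fixed, f ∝ n^-3.
f(n=5)/f(n=7) = (5/7)^-3 = 343/125

343/125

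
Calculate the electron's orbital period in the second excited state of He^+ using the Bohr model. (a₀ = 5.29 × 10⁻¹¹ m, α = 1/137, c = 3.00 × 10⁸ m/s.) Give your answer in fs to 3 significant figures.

1.02 fs

r = n²a₀/Z = 3²·5.29 × 10⁻¹¹/2 = 2.38 × 10⁻¹⁰ m
v = Zαc/n = 2·0.00730·3.00 × 10⁸/3 = 1.46 × 10⁶ m/s
T = 2πr/v = 1.02 × 10⁻¹⁵ s = 1.02 fs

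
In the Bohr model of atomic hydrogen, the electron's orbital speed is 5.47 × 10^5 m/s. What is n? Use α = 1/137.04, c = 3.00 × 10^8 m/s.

v_n = Zαc/n ⇒ n = Zαc/v = 1 × 0.00730 × 3.00 × 10^8 / 5.47 × 10^5 ≈ 4.00
n = 4

4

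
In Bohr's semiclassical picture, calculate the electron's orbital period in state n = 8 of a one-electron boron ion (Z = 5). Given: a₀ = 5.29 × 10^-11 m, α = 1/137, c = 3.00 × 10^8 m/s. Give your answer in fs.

3.11 fs

r = n²a₀/Z = 8²·5.29 × 10^-11/5 = 6.77 × 10^-10 m
v = Zαc/n = 5·0.00730·3.00 × 10^8/8 = 1.37 × 10^6 m/s
T = 2πr/v = 3.11 × 10^-15 s = 3.11 fs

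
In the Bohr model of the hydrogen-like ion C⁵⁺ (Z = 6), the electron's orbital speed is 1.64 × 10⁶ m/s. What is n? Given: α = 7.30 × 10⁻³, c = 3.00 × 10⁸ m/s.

v_n = Zαc/n ⇒ n = Zαc/v = 6 × 0.00730 × 3.00 × 10⁸ / 1.64 × 10⁶ ≈ 8.01
n = 8

8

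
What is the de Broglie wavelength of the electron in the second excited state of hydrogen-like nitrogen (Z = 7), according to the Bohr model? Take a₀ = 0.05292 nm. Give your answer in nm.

The Bohr quantisation condition is nλ = 2πr_n.
r_n = n²a₀/Z = 0.06804 nm
λ = 2πr_n/n = 2π·0.06804/3 = 0.1425 nm

0.1425 nm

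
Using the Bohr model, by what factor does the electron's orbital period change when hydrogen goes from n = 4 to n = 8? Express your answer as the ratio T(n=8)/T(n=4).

T ∝ Z^-2 · n^3; with Z fixed, T ∝ n^3.
T(n=8)/T(n=4) = (8/4)^3 = 8

8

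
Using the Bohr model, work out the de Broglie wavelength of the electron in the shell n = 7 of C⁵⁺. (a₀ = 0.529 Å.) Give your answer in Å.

3.88 Å

The Bohr quantisation condition is nλ = 2πr_n.
r_n = n²a₀/Z = 4.32 Å
λ = 2πr_n/n = 2π·4.32/7 = 3.88 Å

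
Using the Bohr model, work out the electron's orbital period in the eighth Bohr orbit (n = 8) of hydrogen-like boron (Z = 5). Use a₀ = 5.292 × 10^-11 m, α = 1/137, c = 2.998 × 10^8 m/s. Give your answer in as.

3112 as

r = n²a₀/Z = 8²·5.292 × 10^-11/5 = 6.774 × 10^-10 m
v = Zαc/n = 5·0.007299·2.998 × 10^8/8 = 1.368 × 10^6 m/s
T = 2πr/v = 3.112 × 10^-15 s = 3112 as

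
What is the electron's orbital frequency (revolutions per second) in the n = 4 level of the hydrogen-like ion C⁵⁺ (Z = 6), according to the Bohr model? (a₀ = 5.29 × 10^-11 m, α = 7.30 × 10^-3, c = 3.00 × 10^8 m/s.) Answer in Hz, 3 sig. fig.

3.71 × 10^15 Hz

r = n²a₀/Z = 1.41 × 10^-10 m, v = Zαc/n = 3.29 × 10^6 m/s
f = v/(2πr) = 3.71 × 10^15 Hz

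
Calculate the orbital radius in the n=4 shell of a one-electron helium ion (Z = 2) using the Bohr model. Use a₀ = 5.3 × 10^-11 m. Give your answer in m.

r_n = n²a₀/Z = 4² × 5.3 × 10^-11 / 2
    = 16 × 5.3 × 10^-11 / 2 = 4.2 × 10^-10 m

4.2 × 10^-10 m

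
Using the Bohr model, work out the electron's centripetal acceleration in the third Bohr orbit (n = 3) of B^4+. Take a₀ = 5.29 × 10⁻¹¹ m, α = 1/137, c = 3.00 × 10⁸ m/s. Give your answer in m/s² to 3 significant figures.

r = n²a₀/Z = 9.52 × 10⁻¹¹ m, v = Zαc/n = 3.65 × 10⁶ m/s
a = v²/r = (3.65 × 10⁶)² / 9.52 × 10⁻¹¹ = 1.40 × 10²³ m/s²

1.40 × 10²³ m/s²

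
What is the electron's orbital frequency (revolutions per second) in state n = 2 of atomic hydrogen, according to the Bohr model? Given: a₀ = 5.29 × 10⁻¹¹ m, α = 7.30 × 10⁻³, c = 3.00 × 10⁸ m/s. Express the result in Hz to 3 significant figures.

r = n²a₀/Z = 2.12 × 10⁻¹⁰ m, v = Zαc/n = 1.09 × 10⁶ m/s
f = v/(2πr) = 8.24 × 10¹⁴ Hz

8.24 × 10¹⁴ Hz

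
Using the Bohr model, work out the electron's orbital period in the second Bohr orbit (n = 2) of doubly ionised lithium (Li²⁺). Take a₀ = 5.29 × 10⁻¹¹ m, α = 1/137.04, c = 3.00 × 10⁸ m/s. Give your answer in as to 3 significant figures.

r = n²a₀/Z = 2²·5.29 × 10⁻¹¹/3 = 7.05 × 10⁻¹¹ m
v = Zαc/n = 3·0.00730·3.00 × 10⁸/2 = 3.28 × 10⁶ m/s
T = 2πr/v = 1.35 × 10⁻¹⁶ s = 135 as

135 as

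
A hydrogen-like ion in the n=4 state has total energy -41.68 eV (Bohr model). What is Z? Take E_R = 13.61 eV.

7

E_n = −E_R Z²/n² ⇒ Z² = −E_n n²/E_R = 41.68 × 4² / 13.61 ≈ 49.00
Z = 7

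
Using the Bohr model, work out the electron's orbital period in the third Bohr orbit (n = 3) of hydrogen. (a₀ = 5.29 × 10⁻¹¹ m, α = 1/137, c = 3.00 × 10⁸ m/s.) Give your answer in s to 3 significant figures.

r = n²a₀/Z = 3²·5.29 × 10⁻¹¹/1 = 4.76 × 10⁻¹⁰ m
v = Zαc/n = 1·0.00730·3.00 × 10⁸/3 = 7.30 × 10⁵ m/s
T = 2πr/v = 4.10 × 10⁻¹⁵ s

4.10 × 10⁻¹⁵ s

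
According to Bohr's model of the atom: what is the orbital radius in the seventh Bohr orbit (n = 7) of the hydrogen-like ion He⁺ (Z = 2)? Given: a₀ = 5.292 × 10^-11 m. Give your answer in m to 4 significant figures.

1.297 × 10^-9 m

r_n = n²a₀/Z = 7² × 5.292 × 10^-11 / 2
    = 49 × 5.292 × 10^-11 / 2 = 1.297 × 10^-9 m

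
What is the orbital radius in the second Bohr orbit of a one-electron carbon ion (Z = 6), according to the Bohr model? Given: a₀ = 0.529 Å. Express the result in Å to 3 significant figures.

r_n = n²a₀/Z = 2² × 0.529 / 6
    = 4 × 0.529 / 6 = 0.353 Å

0.353 Å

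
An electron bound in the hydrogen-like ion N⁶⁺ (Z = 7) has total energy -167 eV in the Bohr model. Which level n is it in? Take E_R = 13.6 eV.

E_n = −E_R Z²/n² ⇒ n² = E_R Z²/(−E_n) = 13.6 × 7² / 167 ≈ 3.99
n = 2

2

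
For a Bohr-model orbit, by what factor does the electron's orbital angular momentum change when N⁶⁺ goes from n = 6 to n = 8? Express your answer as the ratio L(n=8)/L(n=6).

4/3

L = nℏ depends only on n, so L ∝ n.
L(n=8)/L(n=6) = (8/6)^1 = 4/3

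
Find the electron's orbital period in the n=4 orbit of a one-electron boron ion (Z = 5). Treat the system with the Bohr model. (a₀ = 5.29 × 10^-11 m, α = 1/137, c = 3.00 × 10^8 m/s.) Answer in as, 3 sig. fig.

389 as

r = n²a₀/Z = 4²·5.29 × 10^-11/5 = 1.69 × 10^-10 m
v = Zαc/n = 5·0.00730·3.00 × 10^8/4 = 2.74 × 10^6 m/s
T = 2πr/v = 3.89 × 10^-16 s = 389 as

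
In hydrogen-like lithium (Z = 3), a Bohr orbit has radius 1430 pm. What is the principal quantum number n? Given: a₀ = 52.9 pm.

r_n = n²a₀/Z ⇒ n² = rZ/a₀ = 1430 × 3 / 52.9 ≈ 81.10
n = 9

9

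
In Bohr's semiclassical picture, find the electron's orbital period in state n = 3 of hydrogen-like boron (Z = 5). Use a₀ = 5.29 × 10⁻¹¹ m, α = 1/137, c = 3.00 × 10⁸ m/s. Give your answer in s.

r = n²a₀/Z = 3²·5.29 × 10⁻¹¹/5 = 9.52 × 10⁻¹¹ m
v = Zαc/n = 5·0.00730·3.00 × 10⁸/3 = 3.65 × 10⁶ m/s
T = 2πr/v = 1.64 × 10⁻¹⁶ s

1.64 × 10⁻¹⁶ s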